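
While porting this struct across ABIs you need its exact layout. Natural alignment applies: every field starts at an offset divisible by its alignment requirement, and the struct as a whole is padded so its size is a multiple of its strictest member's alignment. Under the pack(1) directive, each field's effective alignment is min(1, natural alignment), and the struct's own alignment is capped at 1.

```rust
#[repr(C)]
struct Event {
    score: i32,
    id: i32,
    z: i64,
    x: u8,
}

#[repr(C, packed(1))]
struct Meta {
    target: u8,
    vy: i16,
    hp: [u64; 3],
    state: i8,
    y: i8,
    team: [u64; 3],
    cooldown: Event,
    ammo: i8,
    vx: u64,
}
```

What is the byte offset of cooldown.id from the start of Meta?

57

Event: @0: score [4B, align 4] → 4; @4: id [4B, align 4] → 8; @8: z [8B, align 8] → 16; @16: x [1B, align 1] → 17; +7 tail pad (align 8); size 24, align 8
@0: target [1B, align 1] → 1
@1: vy [2B, align 1] → 3
@3: hp [24B, align 1] → 27
@27: state [1B, align 1] → 28
@28: y [1B, align 1] → 29
@29: team [24B, align 1] → 53
@53: cooldown [24B, align 1] → 77
within Event: id at 4
53 + 4 = 57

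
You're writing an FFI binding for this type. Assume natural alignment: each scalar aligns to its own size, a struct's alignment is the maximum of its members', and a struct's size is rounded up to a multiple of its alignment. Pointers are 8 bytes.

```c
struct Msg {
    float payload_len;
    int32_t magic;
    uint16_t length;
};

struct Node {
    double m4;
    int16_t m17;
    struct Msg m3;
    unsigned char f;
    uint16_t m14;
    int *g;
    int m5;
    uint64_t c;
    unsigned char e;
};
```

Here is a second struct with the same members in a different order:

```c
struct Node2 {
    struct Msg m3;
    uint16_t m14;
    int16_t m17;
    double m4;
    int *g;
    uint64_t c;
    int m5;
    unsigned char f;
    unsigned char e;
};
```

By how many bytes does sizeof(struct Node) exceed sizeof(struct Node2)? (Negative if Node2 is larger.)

Msg: @0: payload_len [4B, align 4] → 4; @4: magic [4B, align 4] → 8; @8: length [2B, align 2] → 10; +2 tail pad (align 4); size 12, align 4
@0: m4 [8B, align 8] → 8
@8: m17 [2B, align 2] → 10
+2 pad (align 4)
@12: m3 [12B, align 4] → 24
@24: f [1B, align 1] → 25
+1 pad (align 2)
@26: m14 [2B, align 2] → 28
+4 pad (align 8)
@32: g [8B, align 8] → 40
@40: m5 [4B, align 4] → 44
+4 pad (align 8)
@48: c [8B, align 8] → 56
@56: e [1B, align 1] → 57
+7 tail pad (align 8)
size 64, align 8
— Node2 —
@0: m3 [12B, align 4] → 12
@12: m14 [2B, align 2] → 14
@14: m17 [2B, align 2] → 16
@16: m4 [8B, align 8] → 24
@24: g [8B, align 8] → 32
@32: c [8B, align 8] → 40
@40: m5 [4B, align 4] → 44
@44: f [1B, align 1] → 45
@45: e [1B, align 1] → 46
+2 tail pad (align 8)
size 48, align 8
64 − 48 = 16

16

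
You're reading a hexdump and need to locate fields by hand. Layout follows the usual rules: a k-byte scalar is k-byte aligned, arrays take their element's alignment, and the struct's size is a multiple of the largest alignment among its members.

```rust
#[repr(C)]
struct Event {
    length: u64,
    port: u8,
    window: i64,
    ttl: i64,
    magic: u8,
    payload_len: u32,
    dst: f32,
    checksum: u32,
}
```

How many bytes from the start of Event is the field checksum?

length at 0 (size 8, align 8) → ends 8
port at 8 (size 1, align 1) → ends 9
pad 7 to align 8 for window
window at 16 (size 8, align 8) → ends 24
ttl at 24 (size 8, align 8) → ends 32
magic at 32 (size 1, align 1) → ends 33
pad 3 to align 4 for payload_len
payload_len at 36 (size 4, align 4) → ends 40
dst at 40 (size 4, align 4) → ends 44
checksum at 44 (size 4, align 4) → ends 48

44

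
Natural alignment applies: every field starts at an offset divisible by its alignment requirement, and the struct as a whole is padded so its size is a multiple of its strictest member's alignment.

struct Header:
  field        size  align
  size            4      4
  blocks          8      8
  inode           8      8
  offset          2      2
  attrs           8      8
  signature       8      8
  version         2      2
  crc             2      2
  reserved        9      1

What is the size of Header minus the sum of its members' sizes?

13

0..4  size  (4B, 4-aligned)
4..8  -- padding (4B)
8..16  blocks  (8B, 8-aligned)
16..24  inode  (8B, 8-aligned)
24..26  offset  (2B, 2-aligned)
26..32  -- padding (6B)
32..40  attrs  (8B, 8-aligned)
40..48  signature  (8B, 8-aligned)
48..50  version  (2B, 2-aligned)
50..52  crc  (2B, 2-aligned)
52..61  reserved  (9B, 1-aligned)
61..64  -- tail padding (3B)
sizeof = 64, alignof = 8
data bytes 51, size 64 → padding 13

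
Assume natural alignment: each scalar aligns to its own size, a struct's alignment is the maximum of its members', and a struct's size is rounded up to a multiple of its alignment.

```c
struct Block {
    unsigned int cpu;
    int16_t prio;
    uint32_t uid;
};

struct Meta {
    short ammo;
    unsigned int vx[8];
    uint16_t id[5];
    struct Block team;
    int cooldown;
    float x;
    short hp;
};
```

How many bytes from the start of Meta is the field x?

64

Block: cpu at 0 (size 4, align 4) → ends 4; prio at 4 (size 2, align 2) → ends 6; pad 2 to align 4 for uid; uid at 8 (size 4, align 4) → ends 12; total 12 bytes, alignment 4
ammo at 0 (size 2, align 2) → ends 2
pad 2 to align 4 for vx
vx at 4 (size 32, align 4) → ends 36
id at 36 (size 10, align 2) → ends 46
pad 2 to align 4 for team
team at 48 (size 12, align 4) → ends 60
cooldown at 60 (size 4, align 4) → ends 64
x at 64 (size 4, align 4) → ends 68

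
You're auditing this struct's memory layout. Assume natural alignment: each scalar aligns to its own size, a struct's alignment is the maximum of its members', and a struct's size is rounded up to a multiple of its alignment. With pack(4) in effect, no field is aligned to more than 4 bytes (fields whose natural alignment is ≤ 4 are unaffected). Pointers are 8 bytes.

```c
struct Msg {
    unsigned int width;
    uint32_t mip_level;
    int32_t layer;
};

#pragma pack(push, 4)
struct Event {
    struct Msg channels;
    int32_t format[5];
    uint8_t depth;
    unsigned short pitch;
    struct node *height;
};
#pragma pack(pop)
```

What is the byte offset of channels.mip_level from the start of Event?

4

Msg: @0: width [4B, align 4] → 4; @4: mip_level [4B, align 4] → 8; @8: layer [4B, align 4] → 12; size 12, align 4
@0: channels [12B, align 4] → 12
within Msg: mip_level at 4
0 + 4 = 4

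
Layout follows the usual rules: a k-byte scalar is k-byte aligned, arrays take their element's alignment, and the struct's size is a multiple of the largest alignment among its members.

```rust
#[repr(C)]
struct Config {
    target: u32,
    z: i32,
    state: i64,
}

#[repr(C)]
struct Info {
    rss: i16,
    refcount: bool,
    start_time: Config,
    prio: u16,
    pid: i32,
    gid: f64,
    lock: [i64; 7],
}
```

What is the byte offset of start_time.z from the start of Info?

12

Config: 0..4  target  (4B, 4-aligned); 4..8  z  (4B, 4-aligned); 8..16  state  (8B, 8-aligned); sizeof = 16, alignof = 8
0..2  rss  (2B, 2-aligned)
2..3  refcount  (1B, 1-aligned)
3..8  -- padding (5B)
8..24  start_time  (16B, 8-aligned)
within Config: z at 4
8 + 4 = 12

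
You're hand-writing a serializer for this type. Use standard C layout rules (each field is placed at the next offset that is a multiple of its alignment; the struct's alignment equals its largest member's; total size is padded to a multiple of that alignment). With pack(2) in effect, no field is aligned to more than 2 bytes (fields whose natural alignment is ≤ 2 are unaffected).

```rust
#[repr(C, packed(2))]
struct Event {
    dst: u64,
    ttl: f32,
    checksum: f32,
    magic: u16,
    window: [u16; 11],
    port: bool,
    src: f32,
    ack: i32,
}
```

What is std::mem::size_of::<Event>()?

50

dst at 0 (size 8, align 2) → ends 8
ttl at 8 (size 4, align 2) → ends 12
checksum at 12 (size 4, align 2) → ends 16
magic at 16 (size 2, align 2) → ends 18
window at 18 (size 22, align 2) → ends 40
port at 40 (size 1, align 1) → ends 41
pad 1 to align 2 for src
src at 42 (size 4, align 2) → ends 46
ack at 46 (size 4, align 2) → ends 50
total 50 bytes, alignment 2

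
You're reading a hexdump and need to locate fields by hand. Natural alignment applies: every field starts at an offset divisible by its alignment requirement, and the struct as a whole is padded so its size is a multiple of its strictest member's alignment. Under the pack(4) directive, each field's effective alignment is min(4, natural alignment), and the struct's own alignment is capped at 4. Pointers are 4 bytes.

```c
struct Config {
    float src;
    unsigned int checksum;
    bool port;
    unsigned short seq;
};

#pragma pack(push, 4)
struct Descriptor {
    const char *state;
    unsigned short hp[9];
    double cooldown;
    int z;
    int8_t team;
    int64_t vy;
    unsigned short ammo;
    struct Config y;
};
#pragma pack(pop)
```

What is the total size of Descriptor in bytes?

Config: 0..4  src  (4B, 4-aligned); 4..8  checksum  (4B, 4-aligned); 8..9  port  (1B, 1-aligned); 9..10  -- padding (1B); 10..12  seq  (2B, 2-aligned); sizeof = 12, alignof = 4
0..4  state  (4B, 4-aligned)
4..22  hp  (18B, 2-aligned)
22..24  -- padding (2B)
24..32  cooldown  (8B, 4-aligned)
32..36  z  (4B, 4-aligned)
36..37  team  (1B, 1-aligned)
37..40  -- padding (3B)
40..48  vy  (8B, 4-aligned)
48..50  ammo  (2B, 2-aligned)
50..52  -- padding (2B)
52..64  y  (12B, 4-aligned)
sizeof = 64, alignof = 4

64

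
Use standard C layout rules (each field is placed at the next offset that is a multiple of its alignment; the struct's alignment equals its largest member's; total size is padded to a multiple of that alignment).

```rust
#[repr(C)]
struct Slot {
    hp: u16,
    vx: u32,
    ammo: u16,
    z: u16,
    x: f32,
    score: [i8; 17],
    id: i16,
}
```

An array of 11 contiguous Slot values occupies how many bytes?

hp at 0 (size 2, align 2) → ends 2
pad 2 to align 4 for vx
vx at 4 (size 4, align 4) → ends 8
ammo at 8 (size 2, align 2) → ends 10
z at 10 (size 2, align 2) → ends 12
x at 12 (size 4, align 4) → ends 16
score at 16 (size 17, align 1) → ends 33
pad 1 to align 2 for id
id at 34 (size 2, align 2) → ends 36
total 36 bytes, alignment 4
array of 11: 11 × 36 = 396

396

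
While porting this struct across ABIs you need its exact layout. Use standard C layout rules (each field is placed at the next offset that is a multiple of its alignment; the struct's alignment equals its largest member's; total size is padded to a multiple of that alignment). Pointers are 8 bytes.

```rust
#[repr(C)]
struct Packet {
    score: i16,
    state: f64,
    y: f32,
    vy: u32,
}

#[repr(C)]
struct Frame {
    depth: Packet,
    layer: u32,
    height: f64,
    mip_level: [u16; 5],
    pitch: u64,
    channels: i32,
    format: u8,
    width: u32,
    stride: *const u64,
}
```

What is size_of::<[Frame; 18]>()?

Packet: 0..2  score  (2B, 2-aligned); 2..8  -- padding (6B); 8..16  state  (8B, 8-aligned); 16..20  y  (4B, 4-aligned); 20..24  vy  (4B, 4-aligned); sizeof = 24, alignof = 8
0..24  depth  (24B, 8-aligned)
24..28  layer  (4B, 4-aligned)
28..32  -- padding (4B)
32..40  height  (8B, 8-aligned)
40..50  mip_level  (10B, 2-aligned)
50..56  -- padding (6B)
56..64  pitch  (8B, 8-aligned)
64..68  channels  (4B, 4-aligned)
68..69  format  (1B, 1-aligned)
69..72  -- padding (3B)
72..76  width  (4B, 4-aligned)
76..80  -- padding (4B)
80..88  stride  (8B, 8-aligned)
sizeof = 88, alignof = 8
array of 18: 18 × 88 = 1584

1584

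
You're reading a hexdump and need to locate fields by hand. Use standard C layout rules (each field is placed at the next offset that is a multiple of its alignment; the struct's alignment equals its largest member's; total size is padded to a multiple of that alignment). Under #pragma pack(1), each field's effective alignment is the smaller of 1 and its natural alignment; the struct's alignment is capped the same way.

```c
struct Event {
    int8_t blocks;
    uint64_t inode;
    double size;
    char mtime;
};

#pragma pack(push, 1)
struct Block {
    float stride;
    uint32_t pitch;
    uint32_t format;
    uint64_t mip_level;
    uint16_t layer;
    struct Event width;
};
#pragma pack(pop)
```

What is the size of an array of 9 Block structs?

486

Event: blocks at 0 (size 1, align 1) → ends 1; pad 7 to align 8 for inode; inode at 8 (size 8, align 8) → ends 16; size at 16 (size 8, align 8) → ends 24; mtime at 24 (size 1, align 1) → ends 25; tail pad 7 to reach multiple of 8; total 32 bytes, alignment 8
stride at 0 (size 4, align 1) → ends 4
pitch at 4 (size 4, align 1) → ends 8
format at 8 (size 4, align 1) → ends 12
mip_level at 12 (size 8, align 1) → ends 20
layer at 20 (size 2, align 1) → ends 22
width at 22 (size 32, align 1) → ends 54
total 54 bytes, alignment 1
array of 9: 9 × 54 = 486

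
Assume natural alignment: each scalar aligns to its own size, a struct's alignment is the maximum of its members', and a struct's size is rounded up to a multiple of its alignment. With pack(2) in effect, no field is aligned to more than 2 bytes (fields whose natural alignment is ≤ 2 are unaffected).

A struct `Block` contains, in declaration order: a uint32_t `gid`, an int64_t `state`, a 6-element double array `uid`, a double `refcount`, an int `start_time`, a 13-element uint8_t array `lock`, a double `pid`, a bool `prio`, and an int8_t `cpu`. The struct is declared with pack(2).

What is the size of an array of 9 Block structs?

864

0..4  gid  (4B, 2-aligned)
4..12  state  (8B, 2-aligned)
12..60  uid  (48B, 2-aligned)
60..68  refcount  (8B, 2-aligned)
68..72  start_time  (4B, 2-aligned)
72..85  lock  (13B, 1-aligned)
85..86  -- padding (1B)
86..94  pid  (8B, 2-aligned)
94..95  prio  (1B, 1-aligned)
95..96  cpu  (1B, 1-aligned)
sizeof = 96, alignof = 2
array of 9: 9 × 96 = 864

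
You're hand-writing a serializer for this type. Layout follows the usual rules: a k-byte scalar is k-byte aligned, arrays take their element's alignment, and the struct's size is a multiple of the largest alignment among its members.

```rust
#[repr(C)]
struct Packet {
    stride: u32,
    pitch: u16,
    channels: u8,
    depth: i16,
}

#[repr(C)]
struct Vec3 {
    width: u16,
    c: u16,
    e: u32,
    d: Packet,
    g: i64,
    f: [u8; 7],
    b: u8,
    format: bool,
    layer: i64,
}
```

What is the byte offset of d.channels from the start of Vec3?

14

Packet: @0: stride [4B, align 4] → 4; @4: pitch [2B, align 2] → 6; @6: channels [1B, align 1] → 7; +1 pad (align 2); @8: depth [2B, align 2] → 10; +2 tail pad (align 4); size 12, align 4
@0: width [2B, align 2] → 2
@2: c [2B, align 2] → 4
@4: e [4B, align 4] → 8
@8: d [12B, align 4] → 20
within Packet: channels at 6
8 + 6 = 14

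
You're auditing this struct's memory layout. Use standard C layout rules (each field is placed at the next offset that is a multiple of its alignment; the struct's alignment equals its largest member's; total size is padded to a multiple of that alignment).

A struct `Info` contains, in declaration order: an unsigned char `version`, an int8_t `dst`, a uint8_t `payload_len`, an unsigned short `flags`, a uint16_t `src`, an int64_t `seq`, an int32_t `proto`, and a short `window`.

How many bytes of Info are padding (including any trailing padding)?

0..1  version  (1B, 1-aligned)
1..2  dst  (1B, 1-aligned)
2..3  payload_len  (1B, 1-aligned)
3..4  -- padding (1B)
4..6  flags  (2B, 2-aligned)
6..8  src  (2B, 2-aligned)
8..16  seq  (8B, 8-aligned)
16..20  proto  (4B, 4-aligned)
20..22  window  (2B, 2-aligned)
22..24  -- tail padding (2B)
sizeof = 24, alignof = 8
data bytes 21, size 24 → padding 3

3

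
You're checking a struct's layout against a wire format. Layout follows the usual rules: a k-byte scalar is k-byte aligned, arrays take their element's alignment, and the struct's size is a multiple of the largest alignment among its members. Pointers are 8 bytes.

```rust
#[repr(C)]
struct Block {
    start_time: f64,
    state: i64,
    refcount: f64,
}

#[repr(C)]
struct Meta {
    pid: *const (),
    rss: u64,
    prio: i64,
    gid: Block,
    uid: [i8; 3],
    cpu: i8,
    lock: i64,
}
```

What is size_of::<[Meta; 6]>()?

384

Block: start_time at 0 (size 8, align 8) → ends 8; state at 8 (size 8, align 8) → ends 16; refcount at 16 (size 8, align 8) → ends 24; total 24 bytes, alignment 8
pid at 0 (size 8, align 8) → ends 8
rss at 8 (size 8, align 8) → ends 16
prio at 16 (size 8, align 8) → ends 24
gid at 24 (size 24, align 8) → ends 48
uid at 48 (size 3, align 1) → ends 51
cpu at 51 (size 1, align 1) → ends 52
pad 4 to align 8 for lock
lock at 56 (size 8, align 8) → ends 64
total 64 bytes, alignment 8
array of 6: 6 × 64 = 384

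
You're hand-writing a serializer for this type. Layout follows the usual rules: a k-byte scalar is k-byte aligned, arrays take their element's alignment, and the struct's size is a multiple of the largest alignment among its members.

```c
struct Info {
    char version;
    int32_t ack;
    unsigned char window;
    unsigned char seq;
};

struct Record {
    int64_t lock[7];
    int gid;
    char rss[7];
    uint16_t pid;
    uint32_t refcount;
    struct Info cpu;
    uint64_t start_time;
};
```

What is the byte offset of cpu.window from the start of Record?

84

Info: @0: version [1B, align 1] → 1; +3 pad (align 4); @4: ack [4B, align 4] → 8; @8: window [1B, align 1] → 9; @9: seq [1B, align 1] → 10; +2 tail pad (align 4); size 12, align 4
@0: lock [56B, align 8] → 56
@56: gid [4B, align 4] → 60
@60: rss [7B, align 1] → 67
+1 pad (align 2)
@68: pid [2B, align 2] → 70
+2 pad (align 4)
@72: refcount [4B, align 4] → 76
@76: cpu [12B, align 4] → 88
within Info: window at 8
76 + 8 = 84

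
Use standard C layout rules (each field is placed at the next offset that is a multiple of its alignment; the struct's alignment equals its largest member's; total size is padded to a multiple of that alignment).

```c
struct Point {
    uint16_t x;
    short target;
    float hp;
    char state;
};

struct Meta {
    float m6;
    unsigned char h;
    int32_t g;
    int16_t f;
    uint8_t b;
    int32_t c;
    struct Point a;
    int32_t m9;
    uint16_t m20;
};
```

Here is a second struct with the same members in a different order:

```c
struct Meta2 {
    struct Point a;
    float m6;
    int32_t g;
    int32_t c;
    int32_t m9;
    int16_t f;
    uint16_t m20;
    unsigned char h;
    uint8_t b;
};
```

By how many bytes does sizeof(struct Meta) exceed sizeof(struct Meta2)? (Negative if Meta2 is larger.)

Point: x at 0 (size 2, align 2) → ends 2; target at 2 (size 2, align 2) → ends 4; hp at 4 (size 4, align 4) → ends 8; state at 8 (size 1, align 1) → ends 9; tail pad 3 to reach multiple of 4; total 12 bytes, alignment 4
m6 at 0 (size 4, align 4) → ends 4
h at 4 (size 1, align 1) → ends 5
pad 3 to align 4 for g
g at 8 (size 4, align 4) → ends 12
f at 12 (size 2, align 2) → ends 14
b at 14 (size 1, align 1) → ends 15
pad 1 to align 4 for c
c at 16 (size 4, align 4) → ends 20
a at 20 (size 12, align 4) → ends 32
m9 at 32 (size 4, align 4) → ends 36
m20 at 36 (size 2, align 2) → ends 38
tail pad 2 to reach multiple of 4
total 40 bytes, alignment 4
— Meta2 —
a at 0 (size 12, align 4) → ends 12
m6 at 12 (size 4, align 4) → ends 16
g at 16 (size 4, align 4) → ends 20
c at 20 (size 4, align 4) → ends 24
m9 at 24 (size 4, align 4) → ends 28
f at 28 (size 2, align 2) → ends 30
m20 at 30 (size 2, align 2) → ends 32
h at 32 (size 1, align 1) → ends 33
b at 33 (size 1, align 1) → ends 34
tail pad 2 to reach multiple of 4
total 36 bytes, alignment 4
40 − 36 = 4

4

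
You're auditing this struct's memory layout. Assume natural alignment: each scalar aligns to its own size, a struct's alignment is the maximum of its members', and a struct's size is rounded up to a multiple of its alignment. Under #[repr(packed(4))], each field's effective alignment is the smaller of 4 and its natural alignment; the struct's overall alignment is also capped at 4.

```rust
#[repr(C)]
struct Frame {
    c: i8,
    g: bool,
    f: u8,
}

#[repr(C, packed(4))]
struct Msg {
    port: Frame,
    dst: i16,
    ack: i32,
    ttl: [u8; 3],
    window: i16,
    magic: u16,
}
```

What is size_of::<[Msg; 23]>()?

460

Frame: c at 0 (size 1, align 1) → ends 1; g at 1 (size 1, align 1) → ends 2; f at 2 (size 1, align 1) → ends 3; total 3 bytes, alignment 1
port at 0 (size 3, align 1) → ends 3
pad 1 to align 2 for dst
dst at 4 (size 2, align 2) → ends 6
pad 2 to align 4 for ack
ack at 8 (size 4, align 4) → ends 12
ttl at 12 (size 3, align 1) → ends 15
pad 1 to align 2 for window
window at 16 (size 2, align 2) → ends 18
magic at 18 (size 2, align 2) → ends 20
total 20 bytes, alignment 4
array of 23: 23 × 20 = 460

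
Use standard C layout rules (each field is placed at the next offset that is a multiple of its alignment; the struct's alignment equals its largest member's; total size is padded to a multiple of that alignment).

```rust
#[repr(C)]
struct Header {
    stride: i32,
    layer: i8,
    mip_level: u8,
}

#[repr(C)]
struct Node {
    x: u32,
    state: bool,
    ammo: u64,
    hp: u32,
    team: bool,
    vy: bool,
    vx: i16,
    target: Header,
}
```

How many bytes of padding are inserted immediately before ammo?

3

Header: stride at 0 (size 4, align 4) → ends 4; layer at 4 (size 1, align 1) → ends 5; mip_level at 5 (size 1, align 1) → ends 6; tail pad 2 to reach multiple of 4; total 8 bytes, alignment 4
x at 0 (size 4, align 4) → ends 4
state at 4 (size 1, align 1) → ends 5
pad 3 to align 8 for ammo
ammo at 8 (size 8, align 8) → ends 16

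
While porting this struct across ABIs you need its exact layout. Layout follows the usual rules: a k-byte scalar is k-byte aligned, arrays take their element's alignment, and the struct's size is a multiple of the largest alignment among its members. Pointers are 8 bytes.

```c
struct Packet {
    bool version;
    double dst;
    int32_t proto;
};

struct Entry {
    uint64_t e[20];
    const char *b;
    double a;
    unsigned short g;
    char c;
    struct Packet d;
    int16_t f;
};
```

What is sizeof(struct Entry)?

216

Packet: 0..1  version  (1B, 1-aligned); 1..8  -- padding (7B); 8..16  dst  (8B, 8-aligned); 16..20  proto  (4B, 4-aligned); 20..24  -- tail padding (4B); sizeof = 24, alignof = 8
0..160  e  (160B, 8-aligned)
160..168  b  (8B, 8-aligned)
168..176  a  (8B, 8-aligned)
176..178  g  (2B, 2-aligned)
178..179  c  (1B, 1-aligned)
179..184  -- padding (5B)
184..208  d  (24B, 8-aligned)
208..210  f  (2B, 2-aligned)
210..216  -- tail padding (6B)
sizeof = 216, alignof = 8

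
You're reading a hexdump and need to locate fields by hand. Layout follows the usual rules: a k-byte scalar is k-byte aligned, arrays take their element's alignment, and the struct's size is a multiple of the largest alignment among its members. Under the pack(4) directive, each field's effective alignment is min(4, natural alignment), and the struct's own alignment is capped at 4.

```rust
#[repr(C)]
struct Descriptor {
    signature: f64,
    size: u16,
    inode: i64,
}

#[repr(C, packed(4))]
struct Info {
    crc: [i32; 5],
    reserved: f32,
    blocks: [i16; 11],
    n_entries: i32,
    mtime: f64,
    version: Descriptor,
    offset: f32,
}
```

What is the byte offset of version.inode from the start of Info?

76

Descriptor: signature at 0 (size 8, align 8) → ends 8; size at 8 (size 2, align 2) → ends 10; pad 6 to align 8 for inode; inode at 16 (size 8, align 8) → ends 24; total 24 bytes, alignment 8
crc at 0 (size 20, align 4) → ends 20
reserved at 20 (size 4, align 4) → ends 24
blocks at 24 (size 22, align 2) → ends 46
pad 2 to align 4 for n_entries
n_entries at 48 (size 4, align 4) → ends 52
mtime at 52 (size 8, align 4) → ends 60
version at 60 (size 24, align 4) → ends 84
within Descriptor: inode at 16
60 + 16 = 76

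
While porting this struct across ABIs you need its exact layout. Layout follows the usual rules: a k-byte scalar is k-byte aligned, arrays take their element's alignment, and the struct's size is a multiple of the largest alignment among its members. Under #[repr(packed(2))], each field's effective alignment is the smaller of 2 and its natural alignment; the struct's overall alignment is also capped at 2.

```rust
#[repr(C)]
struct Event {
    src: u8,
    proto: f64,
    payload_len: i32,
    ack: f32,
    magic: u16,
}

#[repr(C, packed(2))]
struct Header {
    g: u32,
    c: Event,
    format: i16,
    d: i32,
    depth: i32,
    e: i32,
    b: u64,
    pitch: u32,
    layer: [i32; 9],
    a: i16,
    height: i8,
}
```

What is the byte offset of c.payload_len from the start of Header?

Event: @0: src [1B, align 1] → 1; +7 pad (align 8); @8: proto [8B, align 8] → 16; @16: payload_len [4B, align 4] → 20; @20: ack [4B, align 4] → 24; @24: magic [2B, align 2] → 26; +6 tail pad (align 8); size 32, align 8
@0: g [4B, align 2] → 4
@4: c [32B, align 2] → 36
within Event: payload_len at 16
4 + 16 = 20

20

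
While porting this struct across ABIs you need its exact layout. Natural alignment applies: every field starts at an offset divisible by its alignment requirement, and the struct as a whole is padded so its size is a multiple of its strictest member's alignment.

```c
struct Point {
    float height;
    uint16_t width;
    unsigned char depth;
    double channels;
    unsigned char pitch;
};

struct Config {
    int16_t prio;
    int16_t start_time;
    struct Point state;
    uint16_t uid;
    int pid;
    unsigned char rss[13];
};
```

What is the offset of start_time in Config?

2

Point: height at 0 (size 4, align 4) → ends 4; width at 4 (size 2, align 2) → ends 6; depth at 6 (size 1, align 1) → ends 7; pad 1 to align 8 for channels; channels at 8 (size 8, align 8) → ends 16; pitch at 16 (size 1, align 1) → ends 17; tail pad 7 to reach multiple of 8; total 24 bytes, alignment 8
prio at 0 (size 2, align 2) → ends 2
start_time at 2 (size 2, align 2) → ends 4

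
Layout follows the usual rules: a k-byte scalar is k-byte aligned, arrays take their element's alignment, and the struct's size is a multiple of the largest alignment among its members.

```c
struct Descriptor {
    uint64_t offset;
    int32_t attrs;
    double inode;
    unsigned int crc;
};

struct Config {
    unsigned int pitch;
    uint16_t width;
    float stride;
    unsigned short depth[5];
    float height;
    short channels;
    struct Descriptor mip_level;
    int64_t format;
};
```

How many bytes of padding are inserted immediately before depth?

Descriptor: 0..8  offset  (8B, 8-aligned); 8..12  attrs  (4B, 4-aligned); 12..16  -- padding (4B); 16..24  inode  (8B, 8-aligned); 24..28  crc  (4B, 4-aligned); 28..32  -- tail padding (4B); sizeof = 32, alignof = 8
0..4  pitch  (4B, 4-aligned)
4..6  width  (2B, 2-aligned)
6..8  -- padding (2B)
8..12  stride  (4B, 4-aligned)
12..22  depth  (10B, 2-aligned)

0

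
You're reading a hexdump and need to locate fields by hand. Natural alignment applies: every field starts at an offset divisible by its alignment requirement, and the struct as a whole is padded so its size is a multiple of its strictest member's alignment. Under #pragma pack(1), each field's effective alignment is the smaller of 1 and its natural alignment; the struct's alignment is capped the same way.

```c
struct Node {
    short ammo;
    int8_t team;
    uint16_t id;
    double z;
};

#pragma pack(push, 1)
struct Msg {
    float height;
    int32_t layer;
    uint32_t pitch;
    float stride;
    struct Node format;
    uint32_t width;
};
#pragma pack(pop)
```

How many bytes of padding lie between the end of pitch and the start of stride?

0

Node: @0: ammo [2B, align 2] → 2; @2: team [1B, align 1] → 3; +1 pad (align 2); @4: id [2B, align 2] → 6; +2 pad (align 8); @8: z [8B, align 8] → 16; size 16, align 8
@0: height [4B, align 1] → 4
@4: layer [4B, align 1] → 8
@8: pitch [4B, align 1] → 12
@12: stride [4B, align 1] → 16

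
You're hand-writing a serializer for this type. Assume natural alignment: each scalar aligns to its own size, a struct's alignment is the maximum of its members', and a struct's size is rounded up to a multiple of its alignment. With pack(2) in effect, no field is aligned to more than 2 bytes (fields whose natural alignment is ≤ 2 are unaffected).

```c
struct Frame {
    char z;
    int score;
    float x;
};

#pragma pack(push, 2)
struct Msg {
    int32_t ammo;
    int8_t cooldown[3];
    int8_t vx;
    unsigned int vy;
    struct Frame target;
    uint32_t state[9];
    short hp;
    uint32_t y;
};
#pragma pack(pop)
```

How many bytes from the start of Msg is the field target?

12

Frame: z at 0 (size 1, align 1) → ends 1; pad 3 to align 4 for score; score at 4 (size 4, align 4) → ends 8; x at 8 (size 4, align 4) → ends 12; total 12 bytes, alignment 4
ammo at 0 (size 4, align 2) → ends 4
cooldown at 4 (size 3, align 1) → ends 7
vx at 7 (size 1, align 1) → ends 8
vy at 8 (size 4, align 2) → ends 12
target at 12 (size 12, align 2) → ends 24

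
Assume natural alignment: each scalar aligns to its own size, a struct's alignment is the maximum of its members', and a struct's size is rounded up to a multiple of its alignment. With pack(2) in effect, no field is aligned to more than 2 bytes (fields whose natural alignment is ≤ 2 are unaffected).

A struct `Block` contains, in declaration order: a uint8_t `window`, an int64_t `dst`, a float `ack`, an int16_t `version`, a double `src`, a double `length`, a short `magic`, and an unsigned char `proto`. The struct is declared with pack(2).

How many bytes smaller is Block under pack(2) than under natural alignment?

12

natural layout:
  @0: window [1B, align 1] → 1
  +7 pad (align 8)
  @8: dst [8B, align 8] → 16
  @16: ack [4B, align 4] → 20
  @20: version [2B, align 2] → 22
  +2 pad (align 8)
  @24: src [8B, align 8] → 32
  @32: length [8B, align 8] → 40
  @40: magic [2B, align 2] → 42
  @42: proto [1B, align 1] → 43
  +5 tail pad (align 8)
  size 48, align 8
packed(2) layout:
  @0: window [1B, align 1] → 1
  +1 pad (align 2)
  @2: dst [8B, align 2] → 10
  @10: ack [4B, align 2] → 14
  @14: version [2B, align 2] → 16
  @16: src [8B, align 2] → 24
  @24: length [8B, align 2] → 32
  @32: magic [2B, align 2] → 34
  @34: proto [1B, align 1] → 35
  +1 tail pad (align 2)
  size 36, align 2
48 − 36 = 12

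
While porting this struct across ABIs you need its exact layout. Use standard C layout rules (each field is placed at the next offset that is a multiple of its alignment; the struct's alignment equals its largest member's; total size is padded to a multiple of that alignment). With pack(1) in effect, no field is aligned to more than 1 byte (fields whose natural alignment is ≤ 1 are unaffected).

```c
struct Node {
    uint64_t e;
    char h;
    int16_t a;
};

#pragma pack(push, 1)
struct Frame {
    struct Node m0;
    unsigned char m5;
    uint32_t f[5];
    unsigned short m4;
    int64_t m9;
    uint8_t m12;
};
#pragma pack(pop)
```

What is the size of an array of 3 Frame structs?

Node: @0: e [8B, align 8] → 8; @8: h [1B, align 1] → 9; +1 pad (align 2); @10: a [2B, align 2] → 12; +4 tail pad (align 8); size 16, align 8
@0: m0 [16B, align 1] → 16
@16: m5 [1B, align 1] → 17
@17: f [20B, align 1] → 37
@37: m4 [2B, align 1] → 39
@39: m9 [8B, align 1] → 47
@47: m12 [1B, align 1] → 48
size 48, align 1
array of 3: 3 × 48 = 144

144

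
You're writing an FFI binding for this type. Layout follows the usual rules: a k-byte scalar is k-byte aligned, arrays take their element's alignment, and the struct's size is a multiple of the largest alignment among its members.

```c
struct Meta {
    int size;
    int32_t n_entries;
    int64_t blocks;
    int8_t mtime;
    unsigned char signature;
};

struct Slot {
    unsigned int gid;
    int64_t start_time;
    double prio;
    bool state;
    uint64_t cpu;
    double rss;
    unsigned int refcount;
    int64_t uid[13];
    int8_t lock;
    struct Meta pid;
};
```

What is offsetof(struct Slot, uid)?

Meta: @0: size [4B, align 4] → 4; @4: n_entries [4B, align 4] → 8; @8: blocks [8B, align 8] → 16; @16: mtime [1B, align 1] → 17; @17: signature [1B, align 1] → 18; +6 tail pad (align 8); size 24, align 8
@0: gid [4B, align 4] → 4
+4 pad (align 8)
@8: start_time [8B, align 8] → 16
@16: prio [8B, align 8] → 24
@24: state [1B, align 1] → 25
+7 pad (align 8)
@32: cpu [8B, align 8] → 40
@40: rss [8B, align 8] → 48
@48: refcount [4B, align 4] → 52
+4 pad (align 8)
@56: uid [104B, align 8] → 160

56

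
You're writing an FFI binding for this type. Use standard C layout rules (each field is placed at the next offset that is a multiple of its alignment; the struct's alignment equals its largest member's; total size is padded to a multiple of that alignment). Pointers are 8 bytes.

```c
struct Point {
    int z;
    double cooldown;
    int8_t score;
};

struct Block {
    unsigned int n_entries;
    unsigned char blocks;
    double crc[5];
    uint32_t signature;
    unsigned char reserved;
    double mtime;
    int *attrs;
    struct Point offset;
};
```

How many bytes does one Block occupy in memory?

Point: @0: z [4B, align 4] → 4; +4 pad (align 8); @8: cooldown [8B, align 8] → 16; @16: score [1B, align 1] → 17; +7 tail pad (align 8); size 24, align 8
@0: n_entries [4B, align 4] → 4
@4: blocks [1B, align 1] → 5
+3 pad (align 8)
@8: crc [40B, align 8] → 48
@48: signature [4B, align 4] → 52
@52: reserved [1B, align 1] → 53
+3 pad (align 8)
@56: mtime [8B, align 8] → 64
@64: attrs [8B, align 8] → 72
@72: offset [24B, align 8] → 96
size 96, align 8

96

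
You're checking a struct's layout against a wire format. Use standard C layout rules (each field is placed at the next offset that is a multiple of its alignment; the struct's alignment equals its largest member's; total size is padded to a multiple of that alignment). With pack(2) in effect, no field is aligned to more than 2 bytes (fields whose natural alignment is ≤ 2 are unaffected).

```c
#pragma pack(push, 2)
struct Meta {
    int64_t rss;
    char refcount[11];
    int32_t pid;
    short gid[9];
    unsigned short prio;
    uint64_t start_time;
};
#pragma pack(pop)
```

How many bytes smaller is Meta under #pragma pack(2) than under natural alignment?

natural layout:
  @0: rss [8B, align 8] → 8
  @8: refcount [11B, align 1] → 19
  +1 pad (align 4)
  @20: pid [4B, align 4] → 24
  @24: gid [18B, align 2] → 42
  @42: prio [2B, align 2] → 44
  +4 pad (align 8)
  @48: start_time [8B, align 8] → 56
  size 56, align 8
packed(2) layout:
  @0: rss [8B, align 2] → 8
  @8: refcount [11B, align 1] → 19
  +1 pad (align 2)
  @20: pid [4B, align 2] → 24
  @24: gid [18B, align 2] → 42
  @42: prio [2B, align 2] → 44
  @44: start_time [8B, align 2] → 52
  size 52, align 2
56 − 52 = 4

4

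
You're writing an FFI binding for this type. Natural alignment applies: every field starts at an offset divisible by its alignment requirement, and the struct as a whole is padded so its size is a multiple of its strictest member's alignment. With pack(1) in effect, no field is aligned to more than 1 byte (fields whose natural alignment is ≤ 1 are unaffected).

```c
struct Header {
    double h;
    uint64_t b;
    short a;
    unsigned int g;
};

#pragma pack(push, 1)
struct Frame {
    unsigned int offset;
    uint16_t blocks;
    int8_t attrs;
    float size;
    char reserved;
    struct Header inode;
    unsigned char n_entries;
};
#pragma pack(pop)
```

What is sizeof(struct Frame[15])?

555

Header: h at 0 (size 8, align 8) → ends 8; b at 8 (size 8, align 8) → ends 16; a at 16 (size 2, align 2) → ends 18; pad 2 to align 4 for g; g at 20 (size 4, align 4) → ends 24; total 24 bytes, alignment 8
offset at 0 (size 4, align 1) → ends 4
blocks at 4 (size 2, align 1) → ends 6
attrs at 6 (size 1, align 1) → ends 7
size at 7 (size 4, align 1) → ends 11
reserved at 11 (size 1, align 1) → ends 12
inode at 12 (size 24, align 1) → ends 36
n_entries at 36 (size 1, align 1) → ends 37
total 37 bytes, alignment 1
array of 15: 15 × 37 = 555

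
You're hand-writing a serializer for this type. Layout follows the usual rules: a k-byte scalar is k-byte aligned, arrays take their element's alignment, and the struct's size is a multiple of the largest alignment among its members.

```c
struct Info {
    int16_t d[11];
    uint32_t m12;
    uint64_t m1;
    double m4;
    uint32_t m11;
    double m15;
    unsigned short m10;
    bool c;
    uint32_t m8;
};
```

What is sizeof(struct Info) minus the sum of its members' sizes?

@0: d [22B, align 2] → 22
+2 pad (align 4)
@24: m12 [4B, align 4] → 28
+4 pad (align 8)
@32: m1 [8B, align 8] → 40
@40: m4 [8B, align 8] → 48
@48: m11 [4B, align 4] → 52
+4 pad (align 8)
@56: m15 [8B, align 8] → 64
@64: m10 [2B, align 2] → 66
@66: c [1B, align 1] → 67
+1 pad (align 4)
@68: m8 [4B, align 4] → 72
size 72, align 8
data bytes 61, size 72 → padding 11

11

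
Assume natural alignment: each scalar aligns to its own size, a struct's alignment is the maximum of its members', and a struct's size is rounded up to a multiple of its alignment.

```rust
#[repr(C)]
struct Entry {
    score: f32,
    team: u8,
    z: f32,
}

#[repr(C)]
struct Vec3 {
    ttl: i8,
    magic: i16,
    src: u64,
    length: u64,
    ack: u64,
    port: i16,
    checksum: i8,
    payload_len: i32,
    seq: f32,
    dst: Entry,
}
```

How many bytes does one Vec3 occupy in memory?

56 bytes

Entry: score at 0 (size 4, align 4) → ends 4; team at 4 (size 1, align 1) → ends 5; pad 3 to align 4 for z; z at 8 (size 4, align 4) → ends 12; total 12 bytes, alignment 4
ttl at 0 (size 1, align 1) → ends 1
pad 1 to align 2 for magic
magic at 2 (size 2, align 2) → ends 4
pad 4 to align 8 for src
src at 8 (size 8, align 8) → ends 16
length at 16 (size 8, align 8) → ends 24
ack at 24 (size 8, align 8) → ends 32
port at 32 (size 2, align 2) → ends 34
checksum at 34 (size 1, align 1) → ends 35
pad 1 to align 4 for payload_len
payload_len at 36 (size 4, align 4) → ends 40
seq at 40 (size 4, align 4) → ends 44
dst at 44 (size 12, align 4) → ends 56
total 56 bytes, alignment 8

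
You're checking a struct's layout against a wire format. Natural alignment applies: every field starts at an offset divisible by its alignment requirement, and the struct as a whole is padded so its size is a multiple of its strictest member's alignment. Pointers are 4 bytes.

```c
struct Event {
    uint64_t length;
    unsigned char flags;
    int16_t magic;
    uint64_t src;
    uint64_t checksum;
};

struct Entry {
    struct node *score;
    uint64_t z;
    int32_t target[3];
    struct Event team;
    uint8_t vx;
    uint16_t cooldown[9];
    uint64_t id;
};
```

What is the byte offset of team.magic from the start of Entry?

42

Event: 0..8  length  (8B, 8-aligned); 8..9  flags  (1B, 1-aligned); 9..10  -- padding (1B); 10..12  magic  (2B, 2-aligned); 12..16  -- padding (4B); 16..24  src  (8B, 8-aligned); 24..32  checksum  (8B, 8-aligned); sizeof = 32, alignof = 8
0..4  score  (4B, 4-aligned)
4..8  -- padding (4B)
8..16  z  (8B, 8-aligned)
16..28  target  (12B, 4-aligned)
28..32  -- padding (4B)
32..64  team  (32B, 8-aligned)
within Event: magic at 10
32 + 10 = 42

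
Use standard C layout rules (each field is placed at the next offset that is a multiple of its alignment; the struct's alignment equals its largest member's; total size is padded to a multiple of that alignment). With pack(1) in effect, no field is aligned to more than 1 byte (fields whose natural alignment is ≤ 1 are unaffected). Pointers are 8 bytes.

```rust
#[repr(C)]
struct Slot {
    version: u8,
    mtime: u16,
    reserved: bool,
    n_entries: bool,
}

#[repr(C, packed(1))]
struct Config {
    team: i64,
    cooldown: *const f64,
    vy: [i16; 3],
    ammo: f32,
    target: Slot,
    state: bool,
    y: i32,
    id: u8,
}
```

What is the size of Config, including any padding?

38

Slot: version at 0 (size 1, align 1) → ends 1; pad 1 to align 2 for mtime; mtime at 2 (size 2, align 2) → ends 4; reserved at 4 (size 1, align 1) → ends 5; n_entries at 5 (size 1, align 1) → ends 6; total 6 bytes, alignment 2
team at 0 (size 8, align 1) → ends 8
cooldown at 8 (size 8, align 1) → ends 16
vy at 16 (size 6, align 1) → ends 22
ammo at 22 (size 4, align 1) → ends 26
target at 26 (size 6, align 1) → ends 32
state at 32 (size 1, align 1) → ends 33
y at 33 (size 4, align 1) → ends 37
id at 37 (size 1, align 1) → ends 38
total 38 bytes, alignment 1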